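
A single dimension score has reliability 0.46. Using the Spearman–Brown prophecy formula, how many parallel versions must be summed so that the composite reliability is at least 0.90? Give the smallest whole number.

11

k ≥ ρ*(1−ρ₁)/(ρ₁(1−ρ*)) = 0.90·0.54 / (0.46·0.10) = 10.565.
Smallest integer k = 11.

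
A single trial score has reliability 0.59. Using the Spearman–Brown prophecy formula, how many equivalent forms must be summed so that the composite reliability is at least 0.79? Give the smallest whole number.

k ≥ ρ*(1−ρ₁)/(ρ₁(1−ρ*)) = 0.79·0.41 / (0.59·0.21) = 2.614.
Smallest integer k = 3.

3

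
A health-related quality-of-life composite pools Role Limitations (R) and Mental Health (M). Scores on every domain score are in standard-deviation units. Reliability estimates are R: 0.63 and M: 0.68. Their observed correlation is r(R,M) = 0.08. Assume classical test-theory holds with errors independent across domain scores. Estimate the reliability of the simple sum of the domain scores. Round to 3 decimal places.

0.681

Var(R+M) = 2 + 2·[0.08] = 2 + 0.16 = 2.16.
Under uncorrelated errors the observed covariances equal the true-score covariances, so only the own-variance terms attenuate.
True-score variance = [0.63 + 0.68] + 0.16 = 1.31 + 0.16 = 1.47.
Reliability = 1.47 / 2.16 = 0.681.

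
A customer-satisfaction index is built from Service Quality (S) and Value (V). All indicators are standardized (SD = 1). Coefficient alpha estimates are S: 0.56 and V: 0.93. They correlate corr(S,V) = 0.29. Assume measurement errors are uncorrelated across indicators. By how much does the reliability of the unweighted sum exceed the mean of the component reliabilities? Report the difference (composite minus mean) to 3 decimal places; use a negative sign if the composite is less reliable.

Var(sum) = 2 + 0.58 = 2.58; true-score variance = 1.49 + 0.58 = 2.07; composite reliability = 0.8023.
Mean component reliability = 0.7450.
Difference = 0.8023 − 0.7450 = 0.057.

0.057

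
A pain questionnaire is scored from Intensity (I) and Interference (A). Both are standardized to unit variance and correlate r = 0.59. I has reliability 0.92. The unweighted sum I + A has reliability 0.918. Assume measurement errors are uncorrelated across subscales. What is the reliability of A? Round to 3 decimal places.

0.819

Var(I+A) = 2 + 2·0.59 = 3.180.
True-score variance = ρ_I + ρ_A + 2·0.59, so 0.918 = (0.92 + ρ_A + 1.18) / 3.180.
ρ_A = 0.918·3.180 − 0.92 − 1.18 = 0.819.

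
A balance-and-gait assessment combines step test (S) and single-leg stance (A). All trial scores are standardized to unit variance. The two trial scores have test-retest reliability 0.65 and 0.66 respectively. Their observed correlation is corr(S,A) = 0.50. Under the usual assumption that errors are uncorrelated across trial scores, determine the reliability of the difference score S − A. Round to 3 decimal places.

0.310

Var(S−A) = 1 + 1 − 2·0.50 = 2 − 1 = 1.
Because errors are independent across components, Cov(Tᵢ,Tⱼ) = Cov(Xᵢ,Xⱼ); the off-diagonal part of the true-score variance is the same as above.
True-score variance = [0.65 + 0.66] − 1 = 1.31 − 1 = 0.31.
Reliability = 0.31 / 1 = 0.310.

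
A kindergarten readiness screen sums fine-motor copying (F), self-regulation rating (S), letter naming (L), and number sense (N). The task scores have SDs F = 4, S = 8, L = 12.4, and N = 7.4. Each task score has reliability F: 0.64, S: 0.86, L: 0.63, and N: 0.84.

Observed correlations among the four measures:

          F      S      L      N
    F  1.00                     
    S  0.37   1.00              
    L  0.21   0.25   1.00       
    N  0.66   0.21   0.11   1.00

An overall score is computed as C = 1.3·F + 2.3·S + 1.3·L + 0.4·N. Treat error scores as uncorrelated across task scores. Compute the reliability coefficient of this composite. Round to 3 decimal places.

0.836

Var(C) = 1.3²·4² + 2.3²·8² + 1.3²·12.4² + 0.4²·7.4² + 2·[2.99·4·8·0.37 + 1.69·4·12.4·0.21 + 0.52·4·7.4·0.66 + 2.99·8·12.4·0.25 + 0.92·8·7.4·0.21 + 0.52·12.4·7.4·0.11] = 634.216 + 308.003 = 942.219.
With uncorrelated errors the cross-covariances are all true-score covariance, so they carry over unchanged; only the diagonal terms shrink to ρᵢσᵢ².
True-score variance = [1.3²·4²·0.64 + 2.3²·8²·0.86 + 1.3²·12.4²·0.63 + 0.4²·7.4²·0.84] + 308.003 = 479.535 + 308.003 = 787.538.
Reliability = 787.538 / 942.219 = 0.836.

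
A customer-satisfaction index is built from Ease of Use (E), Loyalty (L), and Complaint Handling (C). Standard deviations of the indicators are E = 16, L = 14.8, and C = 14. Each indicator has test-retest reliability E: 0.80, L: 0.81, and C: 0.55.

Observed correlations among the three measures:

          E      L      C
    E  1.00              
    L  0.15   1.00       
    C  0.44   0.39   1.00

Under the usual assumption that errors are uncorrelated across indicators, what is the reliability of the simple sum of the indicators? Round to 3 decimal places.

Var(E+L+C) = 16² + 14.8² + 14² + 2·[16·14.8·0.15 + 16·14·0.44 + 14.8·14·0.39] = 671.04 + 429.776 = 1100.82.
Under uncorrelated errors the observed covariances equal the true-score covariances, so only the own-variance terms attenuate.
True-score variance = [16²·0.80 + 14.8²·0.81 + 14²·0.55] + 429.776 = 490.022 + 429.776 = 919.798.
Reliability = 919.798 / 1100.82 = 0.836.

0.836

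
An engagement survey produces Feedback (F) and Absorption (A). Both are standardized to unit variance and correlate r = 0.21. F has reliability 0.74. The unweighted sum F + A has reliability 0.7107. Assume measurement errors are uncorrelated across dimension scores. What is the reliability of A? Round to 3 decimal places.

0.560

Var(F+A) = 2 + 2·0.21 = 2.420.
True-score variance = ρ_F + ρ_A + 2·0.21, so 0.7107 = (0.74 + ρ_A + 0.42) / 2.420.
ρ_A = 0.7107·2.420 − 0.74 − 0.42 = 0.560.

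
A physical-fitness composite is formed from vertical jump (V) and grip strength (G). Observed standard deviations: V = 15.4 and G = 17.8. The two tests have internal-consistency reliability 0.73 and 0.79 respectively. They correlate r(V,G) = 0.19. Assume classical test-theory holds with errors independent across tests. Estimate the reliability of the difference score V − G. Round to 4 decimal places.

Var(V−G) = 15.4² + 17.8² − 2·15.4·17.8·0.19 = 554 − 104.166 = 449.834.
Because errors are independent across components, Cov(Tᵢ,Tⱼ) = Cov(Xᵢ,Xⱼ); the off-diagonal part of the true-score variance is the same as above.
True-score variance = [15.4²·0.73 + 17.8²·0.79] − 104.166 = 423.43 − 104.166 = 319.265.
Reliability = 319.265 / 449.834 = 0.7097.

0.7097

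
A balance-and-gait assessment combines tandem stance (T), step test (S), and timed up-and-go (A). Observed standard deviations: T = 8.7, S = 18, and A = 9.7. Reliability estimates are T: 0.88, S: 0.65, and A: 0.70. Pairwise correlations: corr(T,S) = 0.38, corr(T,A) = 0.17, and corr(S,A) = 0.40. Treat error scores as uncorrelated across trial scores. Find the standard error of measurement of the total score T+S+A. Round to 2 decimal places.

Var(total) = 493.78 + 287.389 = 781.169.
True-score variance = 343.07 + 287.389 = 630.459, so reliability = 0.8071.
Error variance = 781.169 − 630.459 = 150.71; SEM = √150.71 = 12.28.

12.28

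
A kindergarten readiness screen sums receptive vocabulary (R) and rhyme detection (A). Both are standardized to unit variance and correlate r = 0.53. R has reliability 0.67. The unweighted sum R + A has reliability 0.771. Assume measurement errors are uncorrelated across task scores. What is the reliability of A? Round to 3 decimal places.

Var(R+A) = 2 + 2·0.53 = 3.060.
True-score variance = ρ_R + ρ_A + 2·0.53, so 0.771 = (0.67 + ρ_A + 1.06) / 3.060.
ρ_A = 0.771·3.060 − 0.67 − 1.06 = 0.629.

0.629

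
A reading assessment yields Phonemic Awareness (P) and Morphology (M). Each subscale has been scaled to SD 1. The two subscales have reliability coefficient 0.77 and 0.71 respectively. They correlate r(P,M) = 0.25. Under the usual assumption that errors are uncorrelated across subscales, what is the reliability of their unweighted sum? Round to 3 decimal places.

Var(P+M) = 2 + 2·[0.25] = 2 + 0.5 = 2.5.
With uncorrelated errors the cross-covariances are all true-score covariance, so they carry over unchanged; only the diagonal terms shrink to ρᵢσᵢ².
True-score variance = [0.77 + 0.71] + 0.5 = 1.48 + 0.5 = 1.98.
Reliability = 1.98 / 2.5 = 0.792.

0.792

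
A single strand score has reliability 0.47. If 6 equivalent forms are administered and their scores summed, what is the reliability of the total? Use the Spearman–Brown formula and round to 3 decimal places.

0.842

ρ_k = kρ / (1 + (k−1)ρ) = 6·0.47 / (1 + 5·0.47) = 2.820 / 3.350 = 0.842.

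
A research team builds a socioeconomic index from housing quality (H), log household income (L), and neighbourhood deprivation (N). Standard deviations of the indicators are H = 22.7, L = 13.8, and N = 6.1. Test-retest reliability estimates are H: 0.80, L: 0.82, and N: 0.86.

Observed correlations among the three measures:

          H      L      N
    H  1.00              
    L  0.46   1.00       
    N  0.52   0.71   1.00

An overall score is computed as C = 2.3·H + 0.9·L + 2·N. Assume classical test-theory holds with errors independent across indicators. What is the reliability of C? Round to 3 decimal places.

0.868

Var(C) = 2.3²·22.7² + 0.9²·13.8² + 2²·6.1² + 2·[2.07·22.7·13.8·0.46 + 4.6·22.7·6.1·0.52 + 1.8·13.8·6.1·0.71] = 3028.98 + 1474.18 = 4503.16.
Because errors are independent across components, Cov(Tᵢ,Tⱼ) = Cov(Xᵢ,Xⱼ); the off-diagonal part of the true-score variance is the same as above.
True-score variance = [2.3²·22.7²·0.80 + 0.9²·13.8²·0.82 + 2²·6.1²·0.86] + 1474.18 = 2435.2 + 1474.18 = 3909.38.
Reliability = 3909.38 / 4503.16 = 0.868.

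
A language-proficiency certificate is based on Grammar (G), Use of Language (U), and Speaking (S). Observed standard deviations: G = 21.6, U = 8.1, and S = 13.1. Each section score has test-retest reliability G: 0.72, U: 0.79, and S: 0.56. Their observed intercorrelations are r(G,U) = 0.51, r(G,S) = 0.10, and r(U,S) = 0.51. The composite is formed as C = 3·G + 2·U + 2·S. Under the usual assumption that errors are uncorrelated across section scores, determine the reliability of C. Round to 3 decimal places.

Var(C) = 3²·21.6² + 2²·8.1² + 2²·13.1² + 2·[6·21.6·8.1·0.51 + 6·21.6·13.1·0.10 + 4·8.1·13.1·0.51] = 5147.92 + 1843.24 = 6991.16.
With uncorrelated errors the cross-covariances are all true-score covariance, so they carry over unchanged; only the diagonal terms shrink to ρᵢσᵢ².
True-score variance = [3²·21.6²·0.72 + 2²·8.1²·0.79 + 2²·13.1²·0.56] + 1843.24 = 3615.04 + 1843.24 = 5458.28.
Reliability = 5458.28 / 6991.16 = 0.781.

0.781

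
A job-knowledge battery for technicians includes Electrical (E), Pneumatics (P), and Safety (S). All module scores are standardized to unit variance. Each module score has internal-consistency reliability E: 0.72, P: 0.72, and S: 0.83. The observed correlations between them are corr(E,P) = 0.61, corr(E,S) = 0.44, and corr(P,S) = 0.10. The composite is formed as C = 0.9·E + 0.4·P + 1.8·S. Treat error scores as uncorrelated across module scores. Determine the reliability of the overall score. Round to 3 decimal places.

Var(C) = 0.9² + 0.4² + 1.8² + 2·[0.36·0.61 + 1.62·0.44 + 0.72·0.10] = 4.21 + 2.0088 = 6.2188.
Under uncorrelated errors the observed covariances equal the true-score covariances, so only the own-variance terms attenuate.
True-score variance = [0.9²·0.72 + 0.4²·0.72 + 1.8²·0.83] + 2.0088 = 3.3876 + 2.0088 = 5.3964.
Reliability = 5.3964 / 6.2188 = 0.868.

0.868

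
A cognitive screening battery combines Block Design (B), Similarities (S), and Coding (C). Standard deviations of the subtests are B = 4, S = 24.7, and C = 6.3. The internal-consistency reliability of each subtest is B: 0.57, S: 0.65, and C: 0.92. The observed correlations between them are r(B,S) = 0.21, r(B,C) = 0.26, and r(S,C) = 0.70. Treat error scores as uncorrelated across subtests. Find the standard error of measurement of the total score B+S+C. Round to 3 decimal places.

Var(total) = 665.78 + 272.454 = 938.234.
True-score variance = 442.193 + 272.454 = 714.647, so reliability = 0.7617.
Error variance = 938.234 − 714.647 = 223.587; SEM = √223.587 = 14.953.

14.953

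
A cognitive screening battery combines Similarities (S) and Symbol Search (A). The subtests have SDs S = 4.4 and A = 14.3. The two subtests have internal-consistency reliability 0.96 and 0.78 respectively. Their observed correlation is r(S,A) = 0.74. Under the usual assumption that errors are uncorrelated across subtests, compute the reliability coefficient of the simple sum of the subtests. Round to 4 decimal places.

Var(S+A) = 4.4² + 14.3² + 2·[4.4·14.3·0.74] = 223.85 + 93.1216 = 316.972.
Because errors are independent across components, Cov(Tᵢ,Tⱼ) = Cov(Xᵢ,Xⱼ); the off-diagonal part of the true-score variance is the same as above.
True-score variance = [4.4²·0.96 + 14.3²·0.78] + 93.1216 = 178.088 + 93.1216 = 271.209.
Reliability = 271.209 / 316.972 = 0.8556.

0.8556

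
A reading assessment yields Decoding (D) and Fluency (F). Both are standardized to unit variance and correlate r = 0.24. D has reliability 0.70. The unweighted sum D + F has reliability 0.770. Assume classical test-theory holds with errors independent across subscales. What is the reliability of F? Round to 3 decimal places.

Var(D+F) = 2 + 2·0.24 = 2.480.
True-score variance = ρ_D + ρ_F + 2·0.24, so 0.770 = (0.70 + ρ_F + 0.48) / 2.480.
ρ_F = 0.770·2.480 − 0.70 − 0.48 = 0.730.

0.730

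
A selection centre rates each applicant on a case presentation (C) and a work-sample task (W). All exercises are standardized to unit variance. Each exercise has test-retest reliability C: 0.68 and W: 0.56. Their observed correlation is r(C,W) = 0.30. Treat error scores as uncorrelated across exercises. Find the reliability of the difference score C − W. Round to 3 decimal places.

Var(C−W) = 1 + 1 − 2·0.30 = 2 − 0.6 = 1.4.
With uncorrelated errors the cross-covariances are all true-score covariance, so they carry over unchanged; only the diagonal terms shrink to ρᵢσᵢ².
True-score variance = [0.68 + 0.56] − 0.6 = 1.24 − 0.6 = 0.64.
Reliability = 0.64 / 1.4 = 0.457.

0.457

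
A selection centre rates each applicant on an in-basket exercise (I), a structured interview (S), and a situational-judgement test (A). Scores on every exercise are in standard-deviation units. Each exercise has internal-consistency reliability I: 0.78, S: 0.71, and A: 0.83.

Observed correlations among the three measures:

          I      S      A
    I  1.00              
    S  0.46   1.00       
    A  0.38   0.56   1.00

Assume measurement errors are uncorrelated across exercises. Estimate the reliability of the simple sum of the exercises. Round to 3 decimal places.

0.883

Var(I+S+A) = 3 + 2·[0.46 + 0.38 + 0.56] = 3 + 2.8 = 5.8.
With uncorrelated errors the cross-covariances are all true-score covariance, so they carry over unchanged; only the diagonal terms shrink to ρᵢσᵢ².
True-score variance = [0.78 + 0.71 + 0.83] + 2.8 = 2.32 + 2.8 = 5.12.
Reliability = 5.12 / 5.8 = 0.883.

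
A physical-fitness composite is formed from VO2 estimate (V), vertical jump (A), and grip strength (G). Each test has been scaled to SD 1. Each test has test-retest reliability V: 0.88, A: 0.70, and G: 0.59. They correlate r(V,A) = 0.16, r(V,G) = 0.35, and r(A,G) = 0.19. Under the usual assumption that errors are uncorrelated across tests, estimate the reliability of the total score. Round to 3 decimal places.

0.811

Var(V+A+G) = 3 + 2·[0.16 + 0.35 + 0.19] = 3 + 1.4 = 4.4.
Under uncorrelated errors the observed covariances equal the true-score covariances, so only the own-variance terms attenuate.
True-score variance = [0.88 + 0.70 + 0.59] + 1.4 = 2.17 + 1.4 = 3.57.
Reliability = 3.57 / 4.4 = 0.811.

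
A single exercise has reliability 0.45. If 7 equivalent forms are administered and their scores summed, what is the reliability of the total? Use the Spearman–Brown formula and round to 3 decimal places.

0.851

ρ_k = kρ / (1 + (k−1)ρ) = 7·0.45 / (1 + 6·0.45) = 3.150 / 3.700 = 0.851.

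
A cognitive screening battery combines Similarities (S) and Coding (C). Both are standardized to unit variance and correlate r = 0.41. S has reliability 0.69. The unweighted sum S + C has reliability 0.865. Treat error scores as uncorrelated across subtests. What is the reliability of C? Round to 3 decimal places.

0.929

Var(S+C) = 2 + 2·0.41 = 2.820.
True-score variance = ρ_S + ρ_C + 2·0.41, so 0.865 = (0.69 + ρ_C + 0.82) / 2.820.
ρ_C = 0.865·2.820 − 0.69 − 0.82 = 0.929.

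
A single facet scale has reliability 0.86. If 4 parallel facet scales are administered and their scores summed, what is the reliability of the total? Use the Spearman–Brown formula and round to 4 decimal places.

ρ_k = kρ / (1 + (k−1)ρ) = 4·0.86 / (1 + 3·0.86) = 3.440 / 3.580 = 0.9609.

0.9609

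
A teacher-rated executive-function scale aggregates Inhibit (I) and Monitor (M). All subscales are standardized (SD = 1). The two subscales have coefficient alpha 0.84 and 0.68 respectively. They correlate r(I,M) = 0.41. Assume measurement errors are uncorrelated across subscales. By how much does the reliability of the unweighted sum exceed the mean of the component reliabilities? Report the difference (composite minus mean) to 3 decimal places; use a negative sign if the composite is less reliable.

Var(sum) = 2 + 0.82 = 2.82; true-score variance = 1.52 + 0.82 = 2.34; composite reliability = 0.8298.
Mean component reliability = 0.7600.
Difference = 0.8298 − 0.7600 = 0.070.

0.070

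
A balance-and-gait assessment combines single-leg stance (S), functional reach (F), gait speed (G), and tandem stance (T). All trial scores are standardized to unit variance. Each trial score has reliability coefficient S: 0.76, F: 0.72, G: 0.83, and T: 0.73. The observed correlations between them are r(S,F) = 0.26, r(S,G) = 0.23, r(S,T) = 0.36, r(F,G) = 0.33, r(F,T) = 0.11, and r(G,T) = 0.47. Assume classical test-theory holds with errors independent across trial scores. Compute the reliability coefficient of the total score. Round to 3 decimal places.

Var(S+F+G+T) = 4 + 2·[0.26 + 0.23 + 0.36 + 0.33 + 0.11 + 0.47] = 4 + 3.52 = 7.52.
Because errors are independent across components, Cov(Tᵢ,Tⱼ) = Cov(Xᵢ,Xⱼ); the off-diagonal part of the true-score variance is the same as above.
True-score variance = [0.76 + 0.72 + 0.83 + 0.73] + 3.52 = 3.04 + 3.52 = 6.56.
Reliability = 6.56 / 7.52 = 0.872.

0.872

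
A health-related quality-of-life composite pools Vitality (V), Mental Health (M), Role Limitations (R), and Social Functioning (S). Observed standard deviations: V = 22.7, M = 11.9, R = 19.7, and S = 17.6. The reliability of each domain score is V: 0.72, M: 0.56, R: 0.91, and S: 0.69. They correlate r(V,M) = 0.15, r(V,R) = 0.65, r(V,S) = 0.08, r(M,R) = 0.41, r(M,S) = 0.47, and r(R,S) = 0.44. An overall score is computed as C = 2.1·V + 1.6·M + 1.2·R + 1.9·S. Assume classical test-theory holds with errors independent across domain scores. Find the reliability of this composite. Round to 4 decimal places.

Var(C) = 2.1²·22.7² + 1.6²·11.9² + 1.2²·19.7² + 1.9²·17.6² + 2·[3.36·22.7·11.9·0.15 + 2.52·22.7·19.7·0.65 + 3.99·22.7·17.6·0.08 + 1.92·11.9·19.7·0.41 + 3.04·11.9·17.6·0.47 + 2.28·19.7·17.6·0.44] = 4312.03 + 3655.58 = 7967.61.
With uncorrelated errors the cross-covariances are all true-score covariance, so they carry over unchanged; only the diagonal terms shrink to ρᵢσᵢ².
True-score variance = [2.1²·22.7²·0.72 + 1.6²·11.9²·0.56 + 1.2²·19.7²·0.91 + 1.9²·17.6²·0.69] + 3655.58 = 3119.3 + 3655.58 = 6774.88.
Reliability = 6774.88 / 7967.61 = 0.8503.

0.8503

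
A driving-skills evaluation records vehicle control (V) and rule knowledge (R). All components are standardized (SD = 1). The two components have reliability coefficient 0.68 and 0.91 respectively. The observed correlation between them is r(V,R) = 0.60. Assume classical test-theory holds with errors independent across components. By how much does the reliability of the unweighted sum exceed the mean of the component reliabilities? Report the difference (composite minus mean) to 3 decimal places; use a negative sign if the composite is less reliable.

Var(sum) = 2 + 1.2 = 3.2; true-score variance = 1.59 + 1.2 = 2.79; composite reliability = 0.8719.
Mean component reliability = 0.7950.
Difference = 0.8719 − 0.7950 = 0.077.

0.077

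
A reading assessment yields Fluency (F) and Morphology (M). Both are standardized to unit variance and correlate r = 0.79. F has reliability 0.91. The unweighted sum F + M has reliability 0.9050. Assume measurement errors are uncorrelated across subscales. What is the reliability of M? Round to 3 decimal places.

Var(F+M) = 2 + 2·0.79 = 3.580.
True-score variance = ρ_F + ρ_M + 2·0.79, so 0.9050 = (0.91 + ρ_M + 1.58) / 3.580.
ρ_M = 0.9050·3.580 − 0.91 − 1.58 = 0.750.

0.750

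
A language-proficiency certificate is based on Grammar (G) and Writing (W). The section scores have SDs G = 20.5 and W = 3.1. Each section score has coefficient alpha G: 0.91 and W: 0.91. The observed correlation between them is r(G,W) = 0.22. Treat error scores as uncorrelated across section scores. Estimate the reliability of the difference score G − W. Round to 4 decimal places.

Var(G−W) = 20.5² + 3.1² − 2·20.5·3.1·0.22 = 429.86 − 27.962 = 401.898.
With uncorrelated errors the cross-covariances are all true-score covariance, so they carry over unchanged; only the diagonal terms shrink to ρᵢσᵢ².
True-score variance = [20.5²·0.91 + 3.1²·0.91] − 27.962 = 391.173 − 27.962 = 363.211.
Reliability = 363.211 / 401.898 = 0.9037.

0.9037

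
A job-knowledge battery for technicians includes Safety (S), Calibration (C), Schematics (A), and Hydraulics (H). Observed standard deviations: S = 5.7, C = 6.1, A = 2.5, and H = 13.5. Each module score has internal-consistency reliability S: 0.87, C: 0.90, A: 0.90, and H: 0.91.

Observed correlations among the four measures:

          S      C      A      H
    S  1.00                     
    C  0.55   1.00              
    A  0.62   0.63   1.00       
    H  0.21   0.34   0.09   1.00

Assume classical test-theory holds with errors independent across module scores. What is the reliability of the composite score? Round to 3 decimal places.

Var(S+C+A+H) = 5.7² + 6.1² + 2.5² + 13.5² + 2·[5.7·6.1·0.55 + 5.7·2.5·0.62 + 5.7·13.5·0.21 + 6.1·2.5·0.63 + 6.1·13.5·0.34 + 2.5·13.5·0.09] = 258.2 + 169.524 = 427.724.
Because errors are independent across components, Cov(Tᵢ,Tⱼ) = Cov(Xᵢ,Xⱼ); the off-diagonal part of the true-score variance is the same as above.
True-score variance = [5.7²·0.87 + 6.1²·0.90 + 2.5²·0.90 + 13.5²·0.91] + 169.524 = 233.228 + 169.524 = 402.752.
Reliability = 402.752 / 427.724 = 0.942.

0.942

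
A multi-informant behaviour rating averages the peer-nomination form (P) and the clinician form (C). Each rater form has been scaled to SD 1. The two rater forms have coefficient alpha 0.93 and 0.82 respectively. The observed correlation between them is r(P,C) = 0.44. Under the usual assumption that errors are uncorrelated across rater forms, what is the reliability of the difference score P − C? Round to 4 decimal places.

0.7768

Var(P−C) = 1 + 1 − 2·0.44 = 2 − 0.88 = 1.12.
Because errors are independent across components, Cov(Tᵢ,Tⱼ) = Cov(Xᵢ,Xⱼ); the off-diagonal part of the true-score variance is the same as above.
True-score variance = [0.93 + 0.82] − 0.88 = 1.75 − 0.88 = 0.87.
Reliability = 0.87 / 1.12 = 0.7768.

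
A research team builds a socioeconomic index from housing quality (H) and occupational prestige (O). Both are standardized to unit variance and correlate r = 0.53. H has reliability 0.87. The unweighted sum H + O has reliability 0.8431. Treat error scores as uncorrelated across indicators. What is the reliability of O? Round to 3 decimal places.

Var(H+O) = 2 + 2·0.53 = 3.060.
True-score variance = ρ_H + ρ_O + 2·0.53, so 0.8431 = (0.87 + ρ_O + 1.06) / 3.060.
ρ_O = 0.8431·3.060 − 0.87 − 1.06 = 0.650.

0.650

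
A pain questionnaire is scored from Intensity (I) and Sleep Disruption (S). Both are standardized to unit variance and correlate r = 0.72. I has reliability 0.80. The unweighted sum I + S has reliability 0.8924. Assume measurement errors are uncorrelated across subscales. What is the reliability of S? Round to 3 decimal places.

Var(I+S) = 2 + 2·0.72 = 3.440.
True-score variance = ρ_I + ρ_S + 2·0.72, so 0.8924 = (0.80 + ρ_S + 1.44) / 3.440.
ρ_S = 0.8924·3.440 − 0.80 − 1.44 = 0.830.

0.830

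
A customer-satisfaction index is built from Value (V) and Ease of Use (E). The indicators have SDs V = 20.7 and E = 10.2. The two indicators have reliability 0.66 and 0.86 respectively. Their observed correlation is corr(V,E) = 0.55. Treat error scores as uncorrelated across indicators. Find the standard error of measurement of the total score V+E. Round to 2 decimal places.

12.66

Var(total) = 532.53 + 232.254 = 764.784.
True-score variance = 372.278 + 232.254 = 604.532, so reliability = 0.7905.
Error variance = 764.784 − 604.532 = 160.252; SEM = √160.252 = 12.66.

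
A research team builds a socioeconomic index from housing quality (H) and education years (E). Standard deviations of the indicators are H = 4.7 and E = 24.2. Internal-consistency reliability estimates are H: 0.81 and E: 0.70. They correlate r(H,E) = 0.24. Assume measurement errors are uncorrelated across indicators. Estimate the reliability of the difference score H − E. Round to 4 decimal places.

Var(H−E) = 4.7² + 24.2² − 2·4.7·24.2·0.24 = 607.73 − 54.5952 = 553.135.
Under uncorrelated errors the observed covariances equal the true-score covariances, so only the own-variance terms attenuate.
True-score variance = [4.7²·0.81 + 24.2²·0.70] − 54.5952 = 427.841 − 54.5952 = 373.246.
Reliability = 373.246 / 553.135 = 0.6748.

0.6748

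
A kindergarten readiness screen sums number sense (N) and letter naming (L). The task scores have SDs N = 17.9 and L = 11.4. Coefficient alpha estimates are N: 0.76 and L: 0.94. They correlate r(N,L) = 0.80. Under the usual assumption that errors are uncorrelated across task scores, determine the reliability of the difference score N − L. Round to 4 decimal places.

Var(N−L) = 17.9² + 11.4² − 2·17.9·11.4·0.80 = 450.37 − 326.496 = 123.874.
With uncorrelated errors the cross-covariances are all true-score covariance, so they carry over unchanged; only the diagonal terms shrink to ρᵢσᵢ².
True-score variance = [17.9²·0.76 + 11.4²·0.94] − 326.496 = 365.674 − 326.496 = 39.178.
Reliability = 39.178 / 123.874 = 0.3163.

0.3163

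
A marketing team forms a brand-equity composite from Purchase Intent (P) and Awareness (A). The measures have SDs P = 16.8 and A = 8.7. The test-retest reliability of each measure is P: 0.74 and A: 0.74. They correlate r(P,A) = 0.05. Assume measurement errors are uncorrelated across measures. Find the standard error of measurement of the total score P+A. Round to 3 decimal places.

9.647

Var(total) = 357.93 + 14.616 = 372.546.
True-score variance = 264.868 + 14.616 = 279.484, so reliability = 0.7502.
Error variance = 372.546 − 279.484 = 93.0618; SEM = √93.0618 = 9.647.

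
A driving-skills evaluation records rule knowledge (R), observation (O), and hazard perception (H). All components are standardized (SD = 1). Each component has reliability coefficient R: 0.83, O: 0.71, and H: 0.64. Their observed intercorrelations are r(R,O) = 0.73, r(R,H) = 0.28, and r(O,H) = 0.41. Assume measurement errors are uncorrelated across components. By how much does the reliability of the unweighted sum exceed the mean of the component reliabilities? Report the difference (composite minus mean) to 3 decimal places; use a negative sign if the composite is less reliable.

0.133

Var(sum) = 3 + 2.84 = 5.84; true-score variance = 2.18 + 2.84 = 5.02; composite reliability = 0.8596.
Mean component reliability = 0.7267.
Difference = 0.8596 − 0.7267 = 0.133.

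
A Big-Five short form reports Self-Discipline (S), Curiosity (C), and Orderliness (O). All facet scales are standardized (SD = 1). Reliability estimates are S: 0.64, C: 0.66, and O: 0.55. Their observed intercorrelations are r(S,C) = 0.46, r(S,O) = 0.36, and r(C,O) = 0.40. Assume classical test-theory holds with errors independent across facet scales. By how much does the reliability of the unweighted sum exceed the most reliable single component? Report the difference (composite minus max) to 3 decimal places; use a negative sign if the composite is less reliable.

0.129

Var(sum) = 3 + 2.44 = 5.44; true-score variance = 1.85 + 2.44 = 4.29; composite reliability = 0.7886.
Max component reliability = 0.6600.
Difference = 0.7886 − 0.6600 = 0.129.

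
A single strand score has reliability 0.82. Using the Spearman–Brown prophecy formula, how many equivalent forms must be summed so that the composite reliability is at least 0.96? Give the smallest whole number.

6

k ≥ ρ*(1−ρ₁)/(ρ₁(1−ρ*)) = 0.96·0.18 / (0.82·0.04) = 5.268.
Smallest integer k = 6.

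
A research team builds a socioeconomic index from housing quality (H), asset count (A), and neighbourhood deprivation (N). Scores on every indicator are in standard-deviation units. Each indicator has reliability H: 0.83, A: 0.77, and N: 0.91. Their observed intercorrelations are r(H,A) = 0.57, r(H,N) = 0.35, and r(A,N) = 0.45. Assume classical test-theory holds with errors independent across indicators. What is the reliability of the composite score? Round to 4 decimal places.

Var(H+A+N) = 3 + 2·[0.57 + 0.35 + 0.45] = 3 + 2.74 = 5.74.
Under uncorrelated errors the observed covariances equal the true-score covariances, so only the own-variance terms attenuate.
True-score variance = [0.83 + 0.77 + 0.91] + 2.74 = 2.51 + 2.74 = 5.25.
Reliability = 5.25 / 5.74 = 0.9146.

0.9146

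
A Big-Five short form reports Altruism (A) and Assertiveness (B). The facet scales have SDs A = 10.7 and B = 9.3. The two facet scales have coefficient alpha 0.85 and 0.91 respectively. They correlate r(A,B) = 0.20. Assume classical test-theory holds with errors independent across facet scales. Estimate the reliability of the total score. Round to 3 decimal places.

Var(A+B) = 10.7² + 9.3² + 2·[10.7·9.3·0.20] = 200.98 + 39.804 = 240.784.
Under uncorrelated errors the observed covariances equal the true-score covariances, so only the own-variance terms attenuate.
True-score variance = [10.7²·0.85 + 9.3²·0.91] + 39.804 = 176.022 + 39.804 = 215.826.
Reliability = 215.826 / 240.784 = 0.896.

0.896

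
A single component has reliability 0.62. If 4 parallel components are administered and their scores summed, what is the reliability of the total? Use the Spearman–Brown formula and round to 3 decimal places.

0.867

ρ_k = kρ / (1 + (k−1)ρ) = 4·0.62 / (1 + 3·0.62) = 2.480 / 2.860 = 0.867.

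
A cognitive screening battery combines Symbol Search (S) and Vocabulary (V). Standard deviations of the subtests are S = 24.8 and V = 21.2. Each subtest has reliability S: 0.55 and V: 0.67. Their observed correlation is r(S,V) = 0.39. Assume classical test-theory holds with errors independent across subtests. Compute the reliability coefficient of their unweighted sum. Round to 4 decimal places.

Var(S+V) = 24.8² + 21.2² + 2·[24.8·21.2·0.39] = 1064.48 + 410.093 = 1474.57.
Under uncorrelated errors the observed covariances equal the true-score covariances, so only the own-variance terms attenuate.
True-score variance = [24.8²·0.55 + 21.2²·0.67] + 410.093 = 639.397 + 410.093 = 1049.49.
Reliability = 1049.49 / 1474.57 = 0.7117.

0.7117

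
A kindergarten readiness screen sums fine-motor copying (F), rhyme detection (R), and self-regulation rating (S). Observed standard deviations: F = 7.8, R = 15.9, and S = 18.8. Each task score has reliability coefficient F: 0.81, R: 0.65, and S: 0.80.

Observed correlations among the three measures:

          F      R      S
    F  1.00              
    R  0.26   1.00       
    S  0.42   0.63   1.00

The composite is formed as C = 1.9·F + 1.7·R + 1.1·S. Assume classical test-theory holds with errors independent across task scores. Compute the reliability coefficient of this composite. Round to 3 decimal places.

0.850

Var(C) = 1.9²·7.8² + 1.7²·15.9² + 1.1²·18.8² + 2·[3.23·7.8·15.9·0.26 + 2.09·7.8·18.8·0.42 + 1.87·15.9·18.8·0.63] = 1377.92 + 1170.06 = 2547.98.
Under uncorrelated errors the observed covariances equal the true-score covariances, so only the own-variance terms attenuate.
True-score variance = [1.9²·7.8²·0.81 + 1.7²·15.9²·0.65 + 1.1²·18.8²·0.80] + 1170.06 = 994.936 + 1170.06 = 2165.
Reliability = 2165 / 2547.98 = 0.850.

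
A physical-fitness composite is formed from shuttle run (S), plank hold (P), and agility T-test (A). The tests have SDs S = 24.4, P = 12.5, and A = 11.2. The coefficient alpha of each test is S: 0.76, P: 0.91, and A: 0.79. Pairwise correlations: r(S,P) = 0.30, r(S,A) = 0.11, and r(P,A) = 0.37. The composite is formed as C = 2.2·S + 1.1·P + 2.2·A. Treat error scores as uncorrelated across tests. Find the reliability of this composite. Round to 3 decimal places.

Var(C) = 2.2²·24.4² + 1.1²·12.5² + 2.2²·11.2² + 2·[2.42·24.4·12.5·0.30 + 4.84·24.4·11.2·0.11 + 2.42·12.5·11.2·0.37] = 3677.73 + 984.561 = 4662.3.
With uncorrelated errors the cross-covariances are all true-score covariance, so they carry over unchanged; only the diagonal terms shrink to ρᵢσᵢ².
True-score variance = [2.2²·24.4²·0.76 + 1.1²·12.5²·0.91 + 2.2²·11.2²·0.79] + 984.561 = 2841.65 + 984.561 = 3826.21.
Reliability = 3826.21 / 4662.3 = 0.821.

0.821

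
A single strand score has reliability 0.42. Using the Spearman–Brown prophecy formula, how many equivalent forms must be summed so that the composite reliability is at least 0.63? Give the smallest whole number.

k ≥ ρ*(1−ρ₁)/(ρ₁(1−ρ*)) = 0.63·0.58 / (0.42·0.37) = 2.351.
Smallest integer k = 3.

3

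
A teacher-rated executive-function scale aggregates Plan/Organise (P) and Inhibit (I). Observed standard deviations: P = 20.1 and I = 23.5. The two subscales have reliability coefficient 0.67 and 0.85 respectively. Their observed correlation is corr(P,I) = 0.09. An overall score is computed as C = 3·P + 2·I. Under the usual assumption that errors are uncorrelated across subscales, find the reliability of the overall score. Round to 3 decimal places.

0.759

Var(C) = 3²·20.1² + 2²·23.5² + 2·[6·20.1·23.5·0.09] = 5845.09 + 510.138 = 6355.23.
Because errors are independent across components, Cov(Tᵢ,Tⱼ) = Cov(Xᵢ,Xⱼ); the off-diagonal part of the true-score variance is the same as above.
True-score variance = [3²·20.1²·0.67 + 2²·23.5²·0.85] + 510.138 = 4313.83 + 510.138 = 4823.97.
Reliability = 4823.97 / 6355.23 = 0.759.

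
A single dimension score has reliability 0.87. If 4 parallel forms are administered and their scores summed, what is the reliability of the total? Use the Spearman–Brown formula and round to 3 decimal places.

ρ_k = kρ / (1 + (k−1)ρ) = 4·0.87 / (1 + 3·0.87) = 3.480 / 3.610 = 0.964.

0.964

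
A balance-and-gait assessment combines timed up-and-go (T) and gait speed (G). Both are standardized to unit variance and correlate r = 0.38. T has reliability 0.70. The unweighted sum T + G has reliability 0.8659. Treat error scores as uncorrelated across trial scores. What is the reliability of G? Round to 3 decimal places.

Var(T+G) = 2 + 2·0.38 = 2.760.
True-score variance = ρ_T + ρ_G + 2·0.38, so 0.8659 = (0.70 + ρ_G + 0.76) / 2.760.
ρ_G = 0.8659·2.760 − 0.70 − 0.76 = 0.930.

0.930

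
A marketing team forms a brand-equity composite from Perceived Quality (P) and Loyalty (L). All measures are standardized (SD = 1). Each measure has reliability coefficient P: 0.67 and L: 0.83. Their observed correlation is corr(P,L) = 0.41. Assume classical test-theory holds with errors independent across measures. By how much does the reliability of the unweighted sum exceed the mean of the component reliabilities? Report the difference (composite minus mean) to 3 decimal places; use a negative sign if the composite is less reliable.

Var(sum) = 2 + 0.82 = 2.82; true-score variance = 1.5 + 0.82 = 2.32; composite reliability = 0.8227.
Mean component reliability = 0.7500.
Difference = 0.8227 − 0.7500 = 0.073.

0.073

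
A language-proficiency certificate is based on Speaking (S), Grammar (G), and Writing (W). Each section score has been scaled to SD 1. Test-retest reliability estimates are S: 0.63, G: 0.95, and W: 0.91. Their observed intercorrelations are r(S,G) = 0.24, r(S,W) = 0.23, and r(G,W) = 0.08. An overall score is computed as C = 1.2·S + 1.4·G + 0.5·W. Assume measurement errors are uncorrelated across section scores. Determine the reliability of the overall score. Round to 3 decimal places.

Var(C) = 1.2² + 1.4² + 0.5² + 2·[1.68·0.24 + 0.6·0.23 + 0.7·0.08] = 3.65 + 1.1944 = 4.8444.
Under uncorrelated errors the observed covariances equal the true-score covariances, so only the own-variance terms attenuate.
True-score variance = [1.2²·0.63 + 1.4²·0.95 + 0.5²·0.91] + 1.1944 = 2.9967 + 1.1944 = 4.1911.
Reliability = 4.1911 / 4.8444 = 0.865.

0.865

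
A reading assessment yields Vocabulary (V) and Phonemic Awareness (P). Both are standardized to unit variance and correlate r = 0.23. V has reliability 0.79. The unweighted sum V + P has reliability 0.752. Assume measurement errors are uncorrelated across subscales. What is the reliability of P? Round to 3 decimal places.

Var(V+P) = 2 + 2·0.23 = 2.460.
True-score variance = ρ_V + ρ_P + 2·0.23, so 0.752 = (0.79 + ρ_P + 0.46) / 2.460.
ρ_P = 0.752·2.460 − 0.79 − 0.46 = 0.600.

0.600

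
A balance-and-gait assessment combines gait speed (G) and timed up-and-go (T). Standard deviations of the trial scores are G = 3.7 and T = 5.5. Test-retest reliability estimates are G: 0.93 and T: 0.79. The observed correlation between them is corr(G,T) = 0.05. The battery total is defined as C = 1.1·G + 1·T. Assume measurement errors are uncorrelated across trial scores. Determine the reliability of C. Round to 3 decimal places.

Var(C) = 1.1²·3.7² + 5.5² + 2·[1.1·3.7·5.5·0.05] = 46.8149 + 2.2385 = 49.0534.
Under uncorrelated errors the observed covariances equal the true-score covariances, so only the own-variance terms attenuate.
True-score variance = [1.1²·3.7²·0.93 + 5.5²·0.79] + 2.2385 = 39.3029 + 2.2385 = 41.5414.
Reliability = 41.5414 / 49.0534 = 0.847.

0.847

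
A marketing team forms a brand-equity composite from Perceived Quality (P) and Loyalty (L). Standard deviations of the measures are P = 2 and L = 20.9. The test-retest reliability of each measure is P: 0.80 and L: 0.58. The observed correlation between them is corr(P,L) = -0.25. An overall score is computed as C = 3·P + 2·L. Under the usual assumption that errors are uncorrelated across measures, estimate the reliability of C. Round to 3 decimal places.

Var(C) = 3²·2² + 2²·20.9² + 2·[6·2·20.9·(-0.25)] = 1783.24 − 125.4 = 1657.84.
Because errors are independent across components, Cov(Tᵢ,Tⱼ) = Cov(Xᵢ,Xⱼ); the off-diagonal part of the true-score variance is the same as above.
True-score variance = [3²·2²·0.80 + 2²·20.9²·0.58] − 125.4 = 1042.2 − 125.4 = 916.799.
Reliability = 916.799 / 1657.84 = 0.553.

0.553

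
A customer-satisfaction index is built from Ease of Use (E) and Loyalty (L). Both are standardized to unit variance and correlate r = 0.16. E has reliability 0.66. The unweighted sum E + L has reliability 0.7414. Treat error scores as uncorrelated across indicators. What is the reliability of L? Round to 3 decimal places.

0.740

Var(E+L) = 2 + 2·0.16 = 2.320.
True-score variance = ρ_E + ρ_L + 2·0.16, so 0.7414 = (0.66 + ρ_L + 0.32) / 2.320.
ρ_L = 0.7414·2.320 − 0.66 − 0.32 = 0.740.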